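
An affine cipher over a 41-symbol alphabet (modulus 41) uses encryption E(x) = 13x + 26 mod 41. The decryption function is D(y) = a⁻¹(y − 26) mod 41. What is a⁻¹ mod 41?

19

gcd(41, 13) by repeated division:
41 = 3·13 + 2
13 = 6·2 + 1
2 = 2·1 + 0
gcd = 1, so the inverse exists. Back-substitute:
1 = 13 − 6·2
1 = −6·41 + 19·13
So 13·19 ≡ 1 (mod 41).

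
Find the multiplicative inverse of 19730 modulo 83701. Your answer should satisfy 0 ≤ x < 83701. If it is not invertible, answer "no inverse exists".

27486

Run Euclid on (83701, 19730):
83701 = 4×19730 + 4781
19730 = 4×4781 + 606
4781 = 7×606 + 539
606 = 1×539 + 67
539 = 8×67 + 3
67 = 22×3 + 1
3 = 3×1 + 0
The gcd is 1. Working backward:
1 = 67 − 22·3
1 = −22·539 + 177·67
1 = 177·606 − 199·539
1 = −199·4781 + 1570·606
1 = 1570·19730 − 6479·4781
1 = −6479·83701 + 27486·19730
So 19730·27486 ≡ 1 (mod 83701).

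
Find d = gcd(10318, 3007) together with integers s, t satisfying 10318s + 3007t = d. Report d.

Apply Euclid's algorithm to 10318 and 3007:
10318 = 3·3007 + 1297
3007 = 2·1297 + 413
1297 = 3·413 + 58
413 = 7·58 + 7
58 = 8·7 + 2
7 = 3·2 + 1
2 = 2·1 + 0
gcd(10318, 3007) = 1.
Back-substituting:
1 = 7 − 3·2
1 = −3·58 + 25·7
1 = 25·413 − 178·58
1 = −178·1297 + 559·413
1 = 559·3007 − 1296·1297
1 = −1296·10318 + 4447·3007
So 1 = (-1296)·10318 + (4447)·3007.

1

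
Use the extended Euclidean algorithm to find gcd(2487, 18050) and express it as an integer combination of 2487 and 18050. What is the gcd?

Repeated division:
18050 = 7·2487 + 641
2487 = 3·641 + 564
641 = 1·564 + 77
564 = 7·77 + 25
77 = 3·25 + 2
25 = 12·2 + 1
2 = 2·1 + 0
gcd(2487, 18050) = 1.
Express as a combination:
1 = 25 − 12·2
1 = −12·77 + 37·25
1 = 37·564 − 271·77
1 = −271·641 + 308·564
1 = 308·2487 − 1195·641
1 = −1195·18050 + 8673·2487
So 1 = (-1195)·18050 + (8673)·2487.

1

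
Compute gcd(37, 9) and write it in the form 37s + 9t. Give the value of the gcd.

Repeated division:
37 = 4×9 + 1
9 = 9×1 + 0
gcd(37, 9) = 1.
Express as a combination:
1 = 37 − 4·9
So 1 = (1)·37 + (-4)·9.

1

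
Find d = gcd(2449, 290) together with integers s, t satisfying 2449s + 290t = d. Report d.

Repeated division:
2449 = 8×290 + 129
290 = 2×129 + 32
129 = 4×32 + 1
32 = 32×1 + 0
gcd(2449, 290) = 1.
Express as a combination:
1 = 129 − 4·32
1 = −4·290 + 9·129
1 = 9·2449 − 76·290
So 1 = (9)·2449 + (-76)·290.

1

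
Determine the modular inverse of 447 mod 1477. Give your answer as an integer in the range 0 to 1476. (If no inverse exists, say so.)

Apply the Euclidean algorithm to 1477 and 447:
1477 = 3×447 + 136
447 = 3×136 + 39
136 = 3×39 + 19
39 = 2×19 + 1
19 = 19×1 + 0
gcd = 1, so the inverse exists. Back-substitute:
1 = 39 − 2·19
1 = −2·136 + 7·39
1 = 7·447 − 23·136
1 = −23·1477 + 76·447
So 447·76 ≡ 1 (mod 1477).

76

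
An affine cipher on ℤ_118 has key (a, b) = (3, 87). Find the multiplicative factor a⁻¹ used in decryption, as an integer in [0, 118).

Extended Euclidean algorithm:
118 = 39×3 + 1
3 = 3×1 + 0
gcd = 1, so the inverse exists. Back-substitute:
1 = 118 − 39·3
Hence 3⁻¹ ≡ -39 ≡ 79 (mod 118).

79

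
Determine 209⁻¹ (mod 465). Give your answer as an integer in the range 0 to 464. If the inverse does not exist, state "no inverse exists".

89

Extended Euclidean algorithm:
465 = 2*209 + 47
209 = 4*47 + 21
47 = 2*21 + 5
21 = 4*5 + 1
5 = 5*1 + 0
Since gcd(209, 465) = 1, back-substitute to write 1 as a combination:
1 = 21 − 4·5
1 = −4·47 + 9·21
1 = 9·209 − 40·47
1 = −40·465 + 89·209
So 209·89 ≡ 1 (mod 465).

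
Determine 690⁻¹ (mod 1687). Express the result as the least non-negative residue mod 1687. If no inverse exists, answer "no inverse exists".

555

gcd(1687, 690) by repeated division:
1687 = 2·690 + 307
690 = 2·307 + 76
307 = 4·76 + 3
76 = 25·3 + 1
3 = 3·1 + 0
The gcd is 1. Working backward:
1 = 76 − 25·3
1 = −25·307 + 101·76
1 = 101·690 − 227·307
1 = −227·1687 + 555·690
So 690·555 ≡ 1 (mod 1687).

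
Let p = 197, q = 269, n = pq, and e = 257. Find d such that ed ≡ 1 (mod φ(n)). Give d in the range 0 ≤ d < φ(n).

48849

φ(n) = (p−1)(q−1) = 196·268 = 52528.
Need d with 257·d ≡ 1 (mod 52528). Apply the extended Euclidean algorithm:
52528 = 204·257 + 100
257 = 2·100 + 57
100 = 1·57 + 43
57 = 1·43 + 14
43 = 3·14 + 1
14 = 14·1 + 0
Back-substitute:
1 = 43 − 3·14
1 = −3·57 + 4·43
1 = 4·100 − 7·57
1 = −7·257 + 18·100
1 = 18·52528 − 3679·257
So 257·(-3679) ≡ 1 (mod 52528), hence d ≡ -3679 ≡ 48849 (mod 52528).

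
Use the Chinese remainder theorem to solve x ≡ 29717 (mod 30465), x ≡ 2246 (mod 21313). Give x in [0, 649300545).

441437102

Write x = 29717 + 30465·k. Then 30465·k ≡ 2246 − 29717 ≡ 15155 (mod 21313).
Need 30465⁻¹ mod 21313. Extended Euclid on (21313, 9152):
21313 = 2×9152 + 3009
9152 = 3×3009 + 125
3009 = 24×125 + 9
125 = 13×9 + 8
9 = 1×8 + 1
8 = 8×1 + 0
Back-substitute:
1 = 9 − 8
1 = −125 + 14·9
1 = 14·3009 − 337·125
1 = −337·9152 + 1025·3009
1 = 1025·21313 − 2387·9152
30465⁻¹ ≡ 18926 (mod 21313), so k ≡ 18926·15155 ≡ 14489 (mod 21313).
x = 29717 + 30465·14489 = 441437102.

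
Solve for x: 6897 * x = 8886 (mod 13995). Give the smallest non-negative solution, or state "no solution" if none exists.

1513

First find gcd(6897, 13995):
13995 = 2*6897 + 201
6897 = 34*201 + 63
201 = 3*63 + 12
63 = 5*12 + 3
12 = 4*3 + 0
gcd = 3 and 3 | 8886, so solutions exist. Divide through by 3: 2299x ≡ 2962 (mod 4665).
Now find 2299⁻¹ mod 4665:
4665 = 2*2299 + 67
2299 = 34*67 + 21
67 = 3*21 + 4
21 = 5*4 + 1
4 = 4*1 + 0
Back-substitute:
1 = 21 − 5·4
1 = −5·67 + 16·21
1 = 16·2299 − 549·67
1 = −549·4665 + 1114·2299
So 2299⁻¹ ≡ 1114 (mod 4665).
Then x ≡ 1114·2962 ≡ 1513 (mod 4665); the smallest non-negative solution is x = 1513.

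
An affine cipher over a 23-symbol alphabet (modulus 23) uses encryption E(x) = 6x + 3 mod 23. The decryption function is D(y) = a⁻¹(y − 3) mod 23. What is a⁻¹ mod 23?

4

Apply the Euclidean algorithm to 23 and 6:
23 = 3·6 + 5
6 = 1·5 + 1
5 = 5·1 + 0
Since gcd(6, 23) = 1, back-substitute to write 1 as a combination:
1 = 6 − 5
1 = −23 + 4·6
So 6·4 ≡ 1 (mod 23).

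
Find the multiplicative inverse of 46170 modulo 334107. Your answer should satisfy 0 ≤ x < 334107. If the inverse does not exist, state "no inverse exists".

Compute gcd(46170, 334107):
334107 = 7*46170 + 10917
46170 = 4*10917 + 2502
10917 = 4*2502 + 909
2502 = 2*909 + 684
909 = 1*684 + 225
684 = 3*225 + 9
225 = 25*9 + 0
The gcd is 9, not 1, hence no inverse exists.

no inverse exists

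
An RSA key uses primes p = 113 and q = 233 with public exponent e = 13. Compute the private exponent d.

φ(n) = (p−1)(q−1) = 112·232 = 25984.
Need d with 13·d ≡ 1 (mod 25984). Apply the extended Euclidean algorithm:
25984 = 1998·13 + 10
13 = 1·10 + 3
10 = 3·3 + 1
3 = 3·1 + 0
Back-substitute:
1 = 10 − 3·3
1 = −3·13 + 4·10
1 = 4·25984 − 7995·13
So 13·(-7995) ≡ 1 (mod 25984), hence d ≡ -7995 ≡ 17989 (mod 25984).

17989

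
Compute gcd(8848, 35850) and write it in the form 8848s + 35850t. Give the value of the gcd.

Apply Euclid's algorithm to 35850 and 8848:
35850 = 4×8848 + 458
8848 = 19×458 + 146
458 = 3×146 + 20
146 = 7×20 + 6
20 = 3×6 + 2
6 = 3×2 + 0
gcd(8848, 35850) = 2.
Back-substituting:
2 = 20 − 3·6
2 = −3·146 + 22·20
2 = 22·458 − 69·146
2 = −69·8848 + 1333·458
2 = 1333·35850 − 5401·8848
So 2 = (1333)·35850 + (-5401)·8848.

2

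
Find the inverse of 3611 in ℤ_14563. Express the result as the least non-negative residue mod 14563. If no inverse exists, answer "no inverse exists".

gcd(14563, 3611) by repeated division:
14563 = 4*3611 + 119
3611 = 30*119 + 41
119 = 2*41 + 37
41 = 1*37 + 4
37 = 9*4 + 1
4 = 4*1 + 0
gcd = 1, so the inverse exists. Back-substitute:
1 = 37 − 9·4
1 = −9·41 + 10·37
1 = 10·119 − 29·41
1 = −29·3611 + 880·119
1 = 880·14563 − 3549·3611
So 3611·(-3549) ≡ 1 (mod 14563), and -3549 ≡ 11014 (mod 14563).

11014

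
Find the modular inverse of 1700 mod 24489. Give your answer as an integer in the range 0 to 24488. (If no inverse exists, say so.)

7073

Extended Euclidean algorithm:
24489 = 14×1700 + 689
1700 = 2×689 + 322
689 = 2×322 + 45
322 = 7×45 + 7
45 = 6×7 + 3
7 = 2×3 + 1
3 = 3×1 + 0
The gcd is 1. Working backward:
1 = 7 − 2·3
1 = −2·45 + 13·7
1 = 13·322 − 93·45
1 = −93·689 + 199·322
1 = 199·1700 − 491·689
1 = −491·24489 + 7073·1700
So 1700·7073 ≡ 1 (mod 24489).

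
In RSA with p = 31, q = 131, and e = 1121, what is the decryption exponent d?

φ(n) = (p−1)(q−1) = 30·130 = 3900.
Need d with 1121·d ≡ 1 (mod 3900). Apply the extended Euclidean algorithm:
3900 = 3*1121 + 537
1121 = 2*537 + 47
537 = 11*47 + 20
47 = 2*20 + 7
20 = 2*7 + 6
7 = 1*6 + 1
6 = 6*1 + 0
Back-substitute:
1 = 7 − 6
1 = −20 + 3·7
1 = 3·47 − 7·20
1 = −7·537 + 80·47
1 = 80·1121 − 167·537
1 = −167·3900 + 581·1121
So 1121·581 ≡ 1 (mod 3900), hence d = 581.

581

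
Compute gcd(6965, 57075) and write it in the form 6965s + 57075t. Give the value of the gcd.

Apply Euclid's algorithm to 57075 and 6965:
57075 = 8*6965 + 1355
6965 = 5*1355 + 190
1355 = 7*190 + 25
190 = 7*25 + 15
25 = 1*15 + 10
15 = 1*10 + 5
10 = 2*5 + 0
gcd(6965, 57075) = 5.
Working backward:
5 = 15 − 10
5 = −25 + 2·15
5 = 2·190 − 15·25
5 = −15·1355 + 107·190
5 = 107·6965 − 550·1355
5 = −550·57075 + 4507·6965
So 5 = (-550)·57075 + (4507)·6965.

5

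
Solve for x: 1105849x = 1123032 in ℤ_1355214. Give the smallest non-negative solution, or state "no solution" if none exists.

951186

First find gcd(1105849, 1355214):
1355214 = 1·1105849 + 249365
1105849 = 4·249365 + 108389
249365 = 2·108389 + 32587
108389 = 3·32587 + 10628
32587 = 3·10628 + 703
10628 = 15·703 + 83
703 = 8·83 + 39
83 = 2·39 + 5
39 = 7·5 + 4
5 = 1·4 + 1
4 = 4·1 + 0
gcd = 1, so a unique solution mod 1355214 exists.
Back-substitute for the Bézout coefficients:
1 = 5 − 4
1 = −39 + 8·5
1 = 8·83 − 17·39
1 = −17·703 + 144·83
1 = 144·10628 − 2177·703
1 = −2177·32587 + 6675·10628
1 = 6675·108389 − 22202·32587
1 = −22202·249365 + 51079·108389
1 = 51079·1105849 − 226518·249365
1 = −226518·1355214 + 277597·1105849
So 1105849·(277597) ≡ 1 (mod 1355214), giving 1105849⁻¹ ≡ 277597.
x ≡ 1105849⁻¹·1123032 ≡ 277597·1123032 ≡ 951186 (mod 1355214).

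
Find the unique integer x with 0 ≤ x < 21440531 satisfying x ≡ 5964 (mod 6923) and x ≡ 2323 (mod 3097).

4353608

Write x = 5964 + 6923·k. Then 6923·k ≡ 2323 − 5964 ≡ 2553 (mod 3097).
Need 6923⁻¹ mod 3097. Extended Euclid on (3097, 729):
3097 = 4*729 + 181
729 = 4*181 + 5
181 = 36*5 + 1
5 = 5*1 + 0
Back-substitute:
1 = 181 − 36·5
1 = −36·729 + 145·181
1 = 145·3097 − 616·729
6923⁻¹ ≡ 2481 (mod 3097), so k ≡ 2481·2553 ≡ 628 (mod 3097).
x = 5964 + 6923·628 = 4353608.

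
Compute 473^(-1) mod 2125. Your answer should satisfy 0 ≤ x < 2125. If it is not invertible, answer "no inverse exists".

912

Extended Euclidean algorithm:
2125 = 4·473 + 233
473 = 2·233 + 7
233 = 33·7 + 2
7 = 3·2 + 1
2 = 2·1 + 0
gcd = 1, so the inverse exists. Back-substitute:
1 = 7 − 3·2
1 = −3·233 + 100·7
1 = 100·473 − 203·233
1 = −203·2125 + 912·473
So 473·912 ≡ 1 (mod 2125).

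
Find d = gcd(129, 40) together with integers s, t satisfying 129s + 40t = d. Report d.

Repeated division:
129 = 3×40 + 9
40 = 4×9 + 4
9 = 2×4 + 1
4 = 4×1 + 0
gcd(129, 40) = 1.
Express as a combination:
1 = 9 − 2·4
1 = −2·40 + 9·9
1 = 9·129 − 29·40
So 1 = (9)·129 + (-29)·40.

1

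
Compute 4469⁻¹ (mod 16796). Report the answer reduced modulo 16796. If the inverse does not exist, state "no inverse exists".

16345

Apply the Euclidean algorithm to 16796 and 4469:
16796 = 3·4469 + 3389
4469 = 1·3389 + 1080
3389 = 3·1080 + 149
1080 = 7·149 + 37
149 = 4·37 + 1
37 = 37·1 + 0
Since gcd(4469, 16796) = 1, back-substitute to write 1 as a combination:
1 = 149 − 4·37
1 = −4·1080 + 29·149
1 = 29·3389 − 91·1080
1 = −91·4469 + 120·3389
1 = 120·16796 − 451·4469
Thus 4469·(-451) ≡ 1 (mod 16796); reducing, -451 mod 16796 = 16345.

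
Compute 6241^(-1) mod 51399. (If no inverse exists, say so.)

Run Euclid on (51399, 6241):
51399 = 8·6241 + 1471
6241 = 4·1471 + 357
1471 = 4·357 + 43
357 = 8·43 + 13
43 = 3·13 + 4
13 = 3·4 + 1
4 = 4·1 + 0
gcd = 1, so the inverse exists. Back-substitute:
1 = 13 − 3·4
1 = −3·43 + 10·13
1 = 10·357 − 83·43
1 = −83·1471 + 342·357
1 = 342·6241 − 1451·1471
1 = −1451·51399 + 11950·6241
So 6241·11950 ≡ 1 (mod 51399).

11950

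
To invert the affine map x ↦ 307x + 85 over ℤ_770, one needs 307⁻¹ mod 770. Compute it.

153

Apply the Euclidean algorithm to 770 and 307:
770 = 2*307 + 156
307 = 1*156 + 151
156 = 1*151 + 5
151 = 30*5 + 1
5 = 5*1 + 0
gcd = 1, so the inverse exists. Back-substitute:
1 = 151 − 30·5
1 = −30·156 + 31·151
1 = 31·307 − 61·156
1 = −61·770 + 153·307
So 307·153 ≡ 1 (mod 770).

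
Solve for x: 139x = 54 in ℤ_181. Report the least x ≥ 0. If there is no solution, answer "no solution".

First find gcd(139, 181):
181 = 1*139 + 42
139 = 3*42 + 13
42 = 3*13 + 3
13 = 4*3 + 1
3 = 3*1 + 0
gcd = 1, so a unique solution mod 181 exists.
Back-substitute for the Bézout coefficients:
1 = 13 − 4·3
1 = −4·42 + 13·13
1 = 13·139 − 43·42
1 = −43·181 + 56·139
So 139·(56) ≡ 1 (mod 181), giving 139⁻¹ ≡ 56.
x ≡ 139⁻¹·54 ≡ 56·54 ≡ 128 (mod 181).

128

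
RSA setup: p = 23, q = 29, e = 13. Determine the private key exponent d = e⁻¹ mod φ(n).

237

φ(n) = (p−1)(q−1) = 22·28 = 616.
Need d with 13·d ≡ 1 (mod 616). Apply the extended Euclidean algorithm:
616 = 47·13 + 5
13 = 2·5 + 3
5 = 1·3 + 2
3 = 1·2 + 1
2 = 2·1 + 0
Back-substitute:
1 = 3 − 2
1 = −5 + 2·3
1 = 2·13 − 5·5
1 = −5·616 + 237·13
So 13·237 ≡ 1 (mod 616), hence d = 237.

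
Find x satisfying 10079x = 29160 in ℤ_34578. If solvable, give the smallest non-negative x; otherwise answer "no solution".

2250

First find gcd(10079, 34578):
34578 = 3×10079 + 4341
10079 = 2×4341 + 1397
4341 = 3×1397 + 150
1397 = 9×150 + 47
150 = 3×47 + 9
47 = 5×9 + 2
9 = 4×2 + 1
2 = 2×1 + 0
gcd = 1, so a unique solution mod 34578 exists.
Back-substitute for the Bézout coefficients:
1 = 9 − 4·2
1 = −4·47 + 21·9
1 = 21·150 − 67·47
1 = −67·1397 + 624·150
1 = 624·4341 − 1939·1397
1 = −1939·10079 + 4502·4341
1 = 4502·34578 − 15445·10079
So 10079·(-15445) ≡ 1 (mod 34578), giving 10079⁻¹ ≡ 19133.
x ≡ 10079⁻¹·29160 ≡ 19133·29160 ≡ 2250 (mod 34578).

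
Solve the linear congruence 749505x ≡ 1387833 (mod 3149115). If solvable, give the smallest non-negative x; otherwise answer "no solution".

no solution

gcd(749505, 3149115):
3149115 = 4×749505 + 151095
749505 = 4×151095 + 145125
151095 = 1×145125 + 5970
145125 = 24×5970 + 1845
5970 = 3×1845 + 435
1845 = 4×435 + 105
435 = 4×105 + 15
105 = 7×15 + 0
gcd = 15, but 15 ∤ 1387833, so the congruence has no solution.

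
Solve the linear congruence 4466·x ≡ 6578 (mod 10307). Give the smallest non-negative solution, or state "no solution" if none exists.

First find gcd(4466, 10307):
10307 = 2*4466 + 1375
4466 = 3*1375 + 341
1375 = 4*341 + 11
341 = 31*11 + 0
gcd = 11 and 11 | 6578, so solutions exist. Divide through by 11: 406x ≡ 598 (mod 937).
Now find 406⁻¹ mod 937:
937 = 2·406 + 125
406 = 3·125 + 31
125 = 4·31 + 1
31 = 31·1 + 0
Back-substitute:
1 = 125 − 4·31
1 = −4·406 + 13·125
1 = 13·937 − 30·406
So 406·(-30) ≡ 1 (mod 937), i.e. 406⁻¹ ≡ 907.
Then x ≡ 907·598 ≡ 800 (mod 937); the smallest non-negative solution is x = 800.

800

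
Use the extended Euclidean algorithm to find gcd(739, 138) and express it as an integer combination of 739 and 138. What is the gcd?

1

Euclidean algorithm:
739 = 5*138 + 49
138 = 2*49 + 40
49 = 1*40 + 9
40 = 4*9 + 4
9 = 2*4 + 1
4 = 4*1 + 0
gcd(739, 138) = 1.
Express as a combination:
1 = 9 − 2·4
1 = −2·40 + 9·9
1 = 9·49 − 11·40
1 = −11·138 + 31·49
1 = 31·739 − 166·138
So 1 = (31)·739 + (-166)·138.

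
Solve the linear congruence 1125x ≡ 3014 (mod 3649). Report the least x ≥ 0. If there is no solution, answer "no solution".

3616

First find gcd(1125, 3649):
3649 = 3·1125 + 274
1125 = 4·274 + 29
274 = 9·29 + 13
29 = 2·13 + 3
13 = 4·3 + 1
3 = 3·1 + 0
gcd = 1, so a unique solution mod 3649 exists.
Back-substitute for the Bézout coefficients:
1 = 13 − 4·3
1 = −4·29 + 9·13
1 = 9·274 − 85·29
1 = −85·1125 + 349·274
1 = 349·3649 − 1132·1125
So 1125·(-1132) ≡ 1 (mod 3649), giving 1125⁻¹ ≡ 2517.
x ≡ 1125⁻¹·3014 ≡ 2517·3014 ≡ 3616 (mod 3649).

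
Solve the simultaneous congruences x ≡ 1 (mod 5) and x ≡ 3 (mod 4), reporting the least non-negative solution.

Write x = 1 + 5·k. Then 5·k ≡ 3 − 1 ≡ 2 (mod 4).
Need 5⁻¹ mod 4. Extended Euclid on (4, 1):
4 = 4×1 + 0
5⁻¹ ≡ 1 (mod 4), so k ≡ 1·2 ≡ 2 (mod 4).
x = 1 + 5·2 = 11.

11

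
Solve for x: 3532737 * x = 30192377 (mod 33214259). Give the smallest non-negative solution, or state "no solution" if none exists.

gcd(3532737, 33214259):
33214259 = 9×3532737 + 1419626
3532737 = 2×1419626 + 693485
1419626 = 2×693485 + 32656
693485 = 21×32656 + 7709
32656 = 4×7709 + 1820
7709 = 4×1820 + 429
1820 = 4×429 + 104
429 = 4×104 + 13
104 = 8×13 + 0
gcd = 13, but 13 ∤ 30192377, so the congruence has no solution.

no solution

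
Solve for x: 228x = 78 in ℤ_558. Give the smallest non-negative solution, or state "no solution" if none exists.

86

First find gcd(228, 558):
558 = 2*228 + 102
228 = 2*102 + 24
102 = 4*24 + 6
24 = 4*6 + 0
gcd = 6 and 6 | 78, so solutions exist. Divide through by 6: 38x ≡ 13 (mod 93).
Now find 38⁻¹ mod 93:
93 = 2·38 + 17
38 = 2·17 + 4
17 = 4·4 + 1
4 = 4·1 + 0
Back-substitute:
1 = 17 − 4·4
1 = −4·38 + 9·17
1 = 9·93 − 22·38
So 38·(-22) ≡ 1 (mod 93), i.e. 38⁻¹ ≡ 71.
Then x ≡ 71·13 ≡ 86 (mod 93); the smallest non-negative solution is x = 86.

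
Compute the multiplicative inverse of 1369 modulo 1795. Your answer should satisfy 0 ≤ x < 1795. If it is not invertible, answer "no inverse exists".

434

gcd(1795, 1369) by repeated division:
1795 = 1·1369 + 426
1369 = 3·426 + 91
426 = 4·91 + 62
91 = 1·62 + 29
62 = 2·29 + 4
29 = 7·4 + 1
4 = 4·1 + 0
Since gcd(1369, 1795) = 1, back-substitute to write 1 as a combination:
1 = 29 − 7·4
1 = −7·62 + 15·29
1 = 15·91 − 22·62
1 = −22·426 + 103·91
1 = 103·1369 − 331·426
1 = −331·1795 + 434·1369
So 1369·434 ≡ 1 (mod 1795).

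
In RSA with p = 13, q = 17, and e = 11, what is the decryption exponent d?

35

φ(n) = (p−1)(q−1) = 12·16 = 192.
Need d with 11·d ≡ 1 (mod 192). Apply the extended Euclidean algorithm:
192 = 17×11 + 5
11 = 2×5 + 1
5 = 5×1 + 0
Back-substitute:
1 = 11 − 2·5
1 = −2·192 + 35·11
So 11·35 ≡ 1 (mod 192), hence d = 35.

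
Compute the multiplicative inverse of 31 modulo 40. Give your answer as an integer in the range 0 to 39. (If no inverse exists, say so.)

Extended Euclidean algorithm:
40 = 1*31 + 9
31 = 3*9 + 4
9 = 2*4 + 1
4 = 4*1 + 0
The gcd is 1. Working backward:
1 = 9 − 2·4
1 = −2·31 + 7·9
1 = 7·40 − 9·31
Thus 31·(-9) ≡ 1 (mod 40); reducing, -9 mod 40 = 31.

31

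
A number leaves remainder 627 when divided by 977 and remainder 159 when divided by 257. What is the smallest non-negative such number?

Write x = 627 + 977·k. Then 977·k ≡ 159 − 627 ≡ 46 (mod 257).
Need 977⁻¹ mod 257. Extended Euclid on (257, 206):
257 = 1·206 + 51
206 = 4·51 + 2
51 = 25·2 + 1
2 = 2·1 + 0
Back-substitute:
1 = 51 − 25·2
1 = −25·206 + 101·51
1 = 101·257 − 126·206
977⁻¹ ≡ 131 (mod 257), so k ≡ 131·46 ≡ 115 (mod 257).
x = 627 + 977·115 = 112982.

112982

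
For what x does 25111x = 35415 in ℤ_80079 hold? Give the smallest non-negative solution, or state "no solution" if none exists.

10152

First find gcd(25111, 80079):
80079 = 3·25111 + 4746
25111 = 5·4746 + 1381
4746 = 3·1381 + 603
1381 = 2·603 + 175
603 = 3·175 + 78
175 = 2·78 + 19
78 = 4·19 + 2
19 = 9·2 + 1
2 = 2·1 + 0
gcd = 1, so a unique solution mod 80079 exists.
Back-substitute for the Bézout coefficients:
1 = 19 − 9·2
1 = −9·78 + 37·19
1 = 37·175 − 83·78
1 = −83·603 + 286·175
1 = 286·1381 − 655·603
1 = −655·4746 + 2251·1381
1 = 2251·25111 − 11910·4746
1 = −11910·80079 + 37981·25111
So 25111·(37981) ≡ 1 (mod 80079), giving 25111⁻¹ ≡ 37981.
x ≡ 25111⁻¹·35415 ≡ 37981·35415 ≡ 10152 (mod 80079).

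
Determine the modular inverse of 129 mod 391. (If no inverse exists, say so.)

gcd(391, 129) by repeated division:
391 = 3*129 + 4
129 = 32*4 + 1
4 = 4*1 + 0
Since gcd(129, 391) = 1, back-substitute to write 1 as a combination:
1 = 129 − 32·4
1 = −32·391 + 97·129
So 129·97 ≡ 1 (mod 391).

97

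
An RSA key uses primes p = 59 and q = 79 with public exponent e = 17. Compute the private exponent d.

φ(n) = (p−1)(q−1) = 58·78 = 4524.
Need d with 17·d ≡ 1 (mod 4524). Apply the extended Euclidean algorithm:
4524 = 266×17 + 2
17 = 8×2 + 1
2 = 2×1 + 0
Back-substitute:
1 = 17 − 8·2
1 = −8·4524 + 2129·17
So 17·2129 ≡ 1 (mod 4524), hence d = 2129.

2129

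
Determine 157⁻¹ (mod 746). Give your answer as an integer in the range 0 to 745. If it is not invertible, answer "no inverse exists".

727

Extended Euclidean algorithm:
746 = 4*157 + 118
157 = 1*118 + 39
118 = 3*39 + 1
39 = 39*1 + 0
Since gcd(157, 746) = 1, back-substitute to write 1 as a combination:
1 = 118 − 3·39
1 = −3·157 + 4·118
1 = 4·746 − 19·157
Hence 157⁻¹ ≡ -19 ≡ 727 (mod 746).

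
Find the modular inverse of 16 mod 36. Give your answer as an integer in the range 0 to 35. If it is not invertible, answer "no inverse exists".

Euclidean algorithm on 36, 16:
36 = 2·16 + 4
16 = 4·4 + 0
The gcd is 4, not 1, hence no inverse exists.

no inverse exists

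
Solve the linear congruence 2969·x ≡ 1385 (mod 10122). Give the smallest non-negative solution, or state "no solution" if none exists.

3079

First find gcd(2969, 10122):
10122 = 3×2969 + 1215
2969 = 2×1215 + 539
1215 = 2×539 + 137
539 = 3×137 + 128
137 = 1×128 + 9
128 = 14×9 + 2
9 = 4×2 + 1
2 = 2×1 + 0
gcd = 1, so a unique solution mod 10122 exists.
Back-substitute for the Bézout coefficients:
1 = 9 − 4·2
1 = −4·128 + 57·9
1 = 57·137 − 61·128
1 = −61·539 + 240·137
1 = 240·1215 − 541·539
1 = −541·2969 + 1322·1215
1 = 1322·10122 − 4507·2969
So 2969·(-4507) ≡ 1 (mod 10122), giving 2969⁻¹ ≡ 5615.
x ≡ 2969⁻¹·1385 ≡ 5615·1385 ≡ 3079 (mod 10122).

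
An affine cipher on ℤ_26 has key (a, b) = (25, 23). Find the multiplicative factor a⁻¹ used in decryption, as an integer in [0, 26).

25

Extended Euclidean algorithm:
26 = 1×25 + 1
25 = 25×1 + 0
The gcd is 1. Working backward:
1 = 26 − 25
Thus 25·(-1) ≡ 1 (mod 26); reducing, -1 mod 26 = 25.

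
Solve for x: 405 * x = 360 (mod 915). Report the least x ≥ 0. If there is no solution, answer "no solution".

First find gcd(405, 915):
915 = 2×405 + 105
405 = 3×105 + 90
105 = 1×90 + 15
90 = 6×15 + 0
gcd = 15 and 15 | 360, so solutions exist. Divide through by 15: 27x ≡ 24 (mod 61).
Now find 27⁻¹ mod 61:
61 = 2·27 + 7
27 = 3·7 + 6
7 = 1·6 + 1
6 = 6·1 + 0
Back-substitute:
1 = 7 − 6
1 = −27 + 4·7
1 = 4·61 − 9·27
So 27·(-9) ≡ 1 (mod 61), i.e. 27⁻¹ ≡ 52.
Then x ≡ 52·24 ≡ 28 (mod 61); the smallest non-negative solution is x = 28.

28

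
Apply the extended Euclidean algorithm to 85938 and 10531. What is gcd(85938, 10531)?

1

Apply Euclid's algorithm to 85938 and 10531:
85938 = 8·10531 + 1690
10531 = 6·1690 + 391
1690 = 4·391 + 126
391 = 3·126 + 13
126 = 9·13 + 9
13 = 1·9 + 4
9 = 2·4 + 1
4 = 4·1 + 0
gcd(85938, 10531) = 1.
Back-substituting:
1 = 9 − 2·4
1 = −2·13 + 3·9
1 = 3·126 − 29·13
1 = −29·391 + 90·126
1 = 90·1690 − 389·391
1 = −389·10531 + 2424·1690
1 = 2424·85938 − 19781·10531
So 1 = (2424)·85938 + (-19781)·10531.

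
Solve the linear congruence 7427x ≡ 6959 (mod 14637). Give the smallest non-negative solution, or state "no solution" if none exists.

gcd(7427, 14637):
14637 = 1*7427 + 7210
7427 = 1*7210 + 217
7210 = 33*217 + 49
217 = 4*49 + 21
49 = 2*21 + 7
21 = 3*7 + 0
gcd = 7, but 7 ∤ 6959, so the congruence has no solution.

no solution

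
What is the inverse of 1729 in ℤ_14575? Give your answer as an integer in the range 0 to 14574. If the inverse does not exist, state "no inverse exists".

3119

Extended Euclidean algorithm:
14575 = 8·1729 + 743
1729 = 2·743 + 243
743 = 3·243 + 14
243 = 17·14 + 5
14 = 2·5 + 4
5 = 1·4 + 1
4 = 4·1 + 0
The gcd is 1. Working backward:
1 = 5 − 4
1 = −14 + 3·5
1 = 3·243 − 52·14
1 = −52·743 + 159·243
1 = 159·1729 − 370·743
1 = −370·14575 + 3119·1729
So 1729·3119 ≡ 1 (mod 14575).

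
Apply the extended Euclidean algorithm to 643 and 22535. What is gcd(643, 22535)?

1

Repeated division:
22535 = 35*643 + 30
643 = 21*30 + 13
30 = 2*13 + 4
13 = 3*4 + 1
4 = 4*1 + 0
gcd(643, 22535) = 1.
Back-substituting:
1 = 13 − 3·4
1 = −3·30 + 7·13
1 = 7·643 − 150·30
1 = −150·22535 + 5257·643
So 1 = (-150)·22535 + (5257)·643.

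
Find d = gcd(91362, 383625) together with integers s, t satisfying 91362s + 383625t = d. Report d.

Euclidean algorithm:
383625 = 4×91362 + 18177
91362 = 5×18177 + 477
18177 = 38×477 + 51
477 = 9×51 + 18
51 = 2×18 + 15
18 = 1×15 + 3
15 = 5×3 + 0
gcd(91362, 383625) = 3.
Express as a combination:
3 = 18 − 15
3 = −51 + 3·18
3 = 3·477 − 28·51
3 = −28·18177 + 1067·477
3 = 1067·91362 − 5363·18177
3 = −5363·383625 + 22519·91362
So 3 = (-5363)·383625 + (22519)·91362.

3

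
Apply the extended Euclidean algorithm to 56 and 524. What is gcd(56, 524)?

Euclidean algorithm:
524 = 9×56 + 20
56 = 2×20 + 16
20 = 1×16 + 4
16 = 4×4 + 0
gcd(56, 524) = 4.
Working backward:
4 = 20 − 16
4 = −56 + 3·20
4 = 3·524 − 28·56
So 4 = (3)·524 + (-28)·56.

4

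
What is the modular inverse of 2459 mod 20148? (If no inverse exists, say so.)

gcd(20148, 2459) by repeated division:
20148 = 8×2459 + 476
2459 = 5×476 + 79
476 = 6×79 + 2
79 = 39×2 + 1
2 = 2×1 + 0
The gcd is 1. Working backward:
1 = 79 − 39·2
1 = −39·476 + 235·79
1 = 235·2459 − 1214·476
1 = −1214·20148 + 9947·2459
So 2459·9947 ≡ 1 (mod 20148).

9947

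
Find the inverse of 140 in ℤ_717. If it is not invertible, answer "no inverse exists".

548

Run Euclid on (717, 140):
717 = 5*140 + 17
140 = 8*17 + 4
17 = 4*4 + 1
4 = 4*1 + 0
Since gcd(140, 717) = 1, back-substitute to write 1 as a combination:
1 = 17 − 4·4
1 = −4·140 + 33·17
1 = 33·717 − 169·140
Hence 140⁻¹ ≡ -169 ≡ 548 (mod 717).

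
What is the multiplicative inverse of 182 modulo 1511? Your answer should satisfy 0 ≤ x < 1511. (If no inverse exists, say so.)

Apply the Euclidean algorithm to 1511 and 182:
1511 = 8*182 + 55
182 = 3*55 + 17
55 = 3*17 + 4
17 = 4*4 + 1
4 = 4*1 + 0
Since gcd(182, 1511) = 1, back-substitute to write 1 as a combination:
1 = 17 − 4·4
1 = −4·55 + 13·17
1 = 13·182 − 43·55
1 = −43·1511 + 357·182
So 182·357 ≡ 1 (mod 1511).

357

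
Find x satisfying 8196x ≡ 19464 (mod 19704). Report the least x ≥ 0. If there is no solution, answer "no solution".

1190

First find gcd(8196, 19704):
19704 = 2·8196 + 3312
8196 = 2·3312 + 1572
3312 = 2·1572 + 168
1572 = 9·168 + 60
168 = 2·60 + 48
60 = 1·48 + 12
48 = 4·12 + 0
gcd = 12 and 12 | 19464, so solutions exist. Divide through by 12: 683x ≡ 1622 (mod 1642).
Now find 683⁻¹ mod 1642:
1642 = 2×683 + 276
683 = 2×276 + 131
276 = 2×131 + 14
131 = 9×14 + 5
14 = 2×5 + 4
5 = 1×4 + 1
4 = 4×1 + 0
Back-substitute:
1 = 5 − 4
1 = −14 + 3·5
1 = 3·131 − 28·14
1 = −28·276 + 59·131
1 = 59·683 − 146·276
1 = −146·1642 + 351·683
So 683⁻¹ ≡ 351 (mod 1642).
Then x ≡ 351·1622 ≡ 1190 (mod 1642); the smallest non-negative solution is x = 1190.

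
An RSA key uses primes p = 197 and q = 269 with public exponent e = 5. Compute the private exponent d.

φ(n) = (p−1)(q−1) = 196·268 = 52528.
Need d with 5·d ≡ 1 (mod 52528). Apply the extended Euclidean algorithm:
52528 = 10505×5 + 3
5 = 1×3 + 2
3 = 1×2 + 1
2 = 2×1 + 0
Back-substitute:
1 = 3 − 2
1 = −5 + 2·3
1 = 2·52528 − 21011·5
So 5·(-21011) ≡ 1 (mod 52528), hence d ≡ -21011 ≡ 31517 (mod 52528).

31517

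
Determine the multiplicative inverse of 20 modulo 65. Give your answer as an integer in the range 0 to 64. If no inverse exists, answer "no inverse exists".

no inverse exists

Euclidean algorithm on 65, 20:
65 = 3*20 + 5
20 = 4*5 + 0
The gcd is 5, not 1, hence no inverse exists.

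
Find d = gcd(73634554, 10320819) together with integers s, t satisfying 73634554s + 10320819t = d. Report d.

1

Apply Euclid's algorithm to 73634554 and 10320819:
73634554 = 7×10320819 + 1388821
10320819 = 7×1388821 + 599072
1388821 = 2×599072 + 190677
599072 = 3×190677 + 27041
190677 = 7×27041 + 1390
27041 = 19×1390 + 631
1390 = 2×631 + 128
631 = 4×128 + 119
128 = 1×119 + 9
119 = 13×9 + 2
9 = 4×2 + 1
2 = 2×1 + 0
gcd(73634554, 10320819) = 1.
Working backward:
1 = 9 − 4·2
1 = −4·119 + 53·9
1 = 53·128 − 57·119
1 = −57·631 + 281·128
1 = 281·1390 − 619·631
1 = −619·27041 + 12042·1390
1 = 12042·190677 − 84913·27041
1 = −84913·599072 + 266781·190677
1 = 266781·1388821 − 618475·599072
1 = −618475·10320819 + 4596106·1388821
1 = 4596106·73634554 − 32791217·10320819
So 1 = (4596106)·73634554 + (-32791217)·10320819.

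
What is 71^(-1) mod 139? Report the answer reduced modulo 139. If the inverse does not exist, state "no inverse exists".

Run Euclid on (139, 71):
139 = 1*71 + 68
71 = 1*68 + 3
68 = 22*3 + 2
3 = 1*2 + 1
2 = 2*1 + 0
gcd = 1, so the inverse exists. Back-substitute:
1 = 3 − 2
1 = −68 + 23·3
1 = 23·71 − 24·68
1 = −24·139 + 47·71
So 71·47 ≡ 1 (mod 139).

47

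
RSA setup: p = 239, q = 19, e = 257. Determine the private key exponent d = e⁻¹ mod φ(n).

2117

φ(n) = (p−1)(q−1) = 238·18 = 4284.
Need d with 257·d ≡ 1 (mod 4284). Apply the extended Euclidean algorithm:
4284 = 16×257 + 172
257 = 1×172 + 85
172 = 2×85 + 2
85 = 42×2 + 1
2 = 2×1 + 0
Back-substitute:
1 = 85 − 42·2
1 = −42·172 + 85·85
1 = 85·257 − 127·172
1 = −127·4284 + 2117·257
So 257·2117 ≡ 1 (mod 4284), hence d = 2117.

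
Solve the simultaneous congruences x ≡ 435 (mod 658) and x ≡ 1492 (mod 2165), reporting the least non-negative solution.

1138117

Write x = 435 + 658·k. Then 658·k ≡ 1492 − 435 ≡ 1057 (mod 2165).
Need 658⁻¹ mod 2165. Extended Euclid on (2165, 658):
2165 = 3×658 + 191
658 = 3×191 + 85
191 = 2×85 + 21
85 = 4×21 + 1
21 = 21×1 + 0
Back-substitute:
1 = 85 − 4·21
1 = −4·191 + 9·85
1 = 9·658 − 31·191
1 = −31·2165 + 102·658
658⁻¹ ≡ 102 (mod 2165), so k ≡ 102·1057 ≡ 1729 (mod 2165).
x = 435 + 658·1729 = 1138117.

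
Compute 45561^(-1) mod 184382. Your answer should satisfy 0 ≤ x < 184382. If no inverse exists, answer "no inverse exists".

Extended Euclidean algorithm:
184382 = 4*45561 + 2138
45561 = 21*2138 + 663
2138 = 3*663 + 149
663 = 4*149 + 67
149 = 2*67 + 15
67 = 4*15 + 7
15 = 2*7 + 1
7 = 7*1 + 0
gcd = 1, so the inverse exists. Back-substitute:
1 = 15 − 2·7
1 = −2·67 + 9·15
1 = 9·149 − 20·67
1 = −20·663 + 89·149
1 = 89·2138 − 287·663
1 = −287·45561 + 6116·2138
1 = 6116·184382 − 24751·45561
So 45561·(-24751) ≡ 1 (mod 184382), and -24751 ≡ 159631 (mod 184382).

159631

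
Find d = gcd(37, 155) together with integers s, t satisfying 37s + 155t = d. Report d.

1

Apply Euclid's algorithm to 155 and 37:
155 = 4*37 + 7
37 = 5*7 + 2
7 = 3*2 + 1
2 = 2*1 + 0
gcd(37, 155) = 1.
Back-substituting:
1 = 7 − 3·2
1 = −3·37 + 16·7
1 = 16·155 − 67·37
So 1 = (16)·155 + (-67)·37.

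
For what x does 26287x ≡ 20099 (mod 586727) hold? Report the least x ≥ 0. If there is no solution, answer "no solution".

First find gcd(26287, 586727):
586727 = 22*26287 + 8413
26287 = 3*8413 + 1048
8413 = 8*1048 + 29
1048 = 36*29 + 4
29 = 7*4 + 1
4 = 4*1 + 0
gcd = 1, so a unique solution mod 586727 exists.
Back-substitute for the Bézout coefficients:
1 = 29 − 7·4
1 = −7·1048 + 253·29
1 = 253·8413 − 2031·1048
1 = −2031·26287 + 6346·8413
1 = 6346·586727 − 141643·26287
So 26287·(-141643) ≡ 1 (mod 586727), giving 26287⁻¹ ≡ 445084.
x ≡ 26287⁻¹·20099 ≡ 445084·20099 ≡ 503474 (mod 586727).

503474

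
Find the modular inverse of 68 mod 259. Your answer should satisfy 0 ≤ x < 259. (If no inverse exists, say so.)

Extended Euclidean algorithm:
259 = 3×68 + 55
68 = 1×55 + 13
55 = 4×13 + 3
13 = 4×3 + 1
3 = 3×1 + 0
gcd = 1, so the inverse exists. Back-substitute:
1 = 13 − 4·3
1 = −4·55 + 17·13
1 = 17·68 − 21·55
1 = −21·259 + 80·68
So 68·80 ≡ 1 (mod 259).

80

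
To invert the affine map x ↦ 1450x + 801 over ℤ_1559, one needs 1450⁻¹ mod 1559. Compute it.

1087

Apply the Euclidean algorithm to 1559 and 1450:
1559 = 1·1450 + 109
1450 = 13·109 + 33
109 = 3·33 + 10
33 = 3·10 + 3
10 = 3·3 + 1
3 = 3·1 + 0
gcd = 1, so the inverse exists. Back-substitute:
1 = 10 − 3·3
1 = −3·33 + 10·10
1 = 10·109 − 33·33
1 = −33·1450 + 439·109
1 = 439·1559 − 472·1450
Hence 1450⁻¹ ≡ -472 ≡ 1087 (mod 1559).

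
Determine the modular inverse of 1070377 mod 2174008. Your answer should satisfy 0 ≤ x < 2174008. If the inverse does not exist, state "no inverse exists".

Extended Euclidean algorithm:
2174008 = 2×1070377 + 33254
1070377 = 32×33254 + 6249
33254 = 5×6249 + 2009
6249 = 3×2009 + 222
2009 = 9×222 + 11
222 = 20×11 + 2
11 = 5×2 + 1
2 = 2×1 + 0
gcd = 1, so the inverse exists. Back-substitute:
1 = 11 − 5·2
1 = −5·222 + 101·11
1 = 101·2009 − 914·222
1 = −914·6249 + 2843·2009
1 = 2843·33254 − 15129·6249
1 = −15129·1070377 + 486971·33254
1 = 486971·2174008 − 989071·1070377
Thus 1070377·(-989071) ≡ 1 (mod 2174008); reducing, -989071 mod 2174008 = 1184937.

1184937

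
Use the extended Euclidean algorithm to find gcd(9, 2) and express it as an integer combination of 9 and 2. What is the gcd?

1

Euclidean algorithm:
9 = 4*2 + 1
2 = 2*1 + 0
gcd(9, 2) = 1.
Working backward:
1 = 9 − 4·2
So 1 = (1)·9 + (-4)·2.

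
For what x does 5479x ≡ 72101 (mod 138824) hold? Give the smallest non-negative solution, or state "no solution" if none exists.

125611

First find gcd(5479, 138824):
138824 = 25·5479 + 1849
5479 = 2·1849 + 1781
1849 = 1·1781 + 68
1781 = 26·68 + 13
68 = 5·13 + 3
13 = 4·3 + 1
3 = 3·1 + 0
gcd = 1, so a unique solution mod 138824 exists.
Back-substitute for the Bézout coefficients:
1 = 13 − 4·3
1 = −4·68 + 21·13
1 = 21·1781 − 550·68
1 = −550·1849 + 571·1781
1 = 571·5479 − 1692·1849
1 = −1692·138824 + 42871·5479
So 5479·(42871) ≡ 1 (mod 138824), giving 5479⁻¹ ≡ 42871.
x ≡ 5479⁻¹·72101 ≡ 42871·72101 ≡ 125611 (mod 138824).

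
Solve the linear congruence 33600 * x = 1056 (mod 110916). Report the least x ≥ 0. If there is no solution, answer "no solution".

8530

First find gcd(33600, 110916):
110916 = 3·33600 + 10116
33600 = 3·10116 + 3252
10116 = 3·3252 + 360
3252 = 9·360 + 12
360 = 30·12 + 0
gcd = 12 and 12 | 1056, so solutions exist. Divide through by 12: 2800x ≡ 88 (mod 9243).
Now find 2800⁻¹ mod 9243:
9243 = 3*2800 + 843
2800 = 3*843 + 271
843 = 3*271 + 30
271 = 9*30 + 1
30 = 30*1 + 0
Back-substitute:
1 = 271 − 9·30
1 = −9·843 + 28·271
1 = 28·2800 − 93·843
1 = −93·9243 + 307·2800
So 2800⁻¹ ≡ 307 (mod 9243).
Then x ≡ 307·88 ≡ 8530 (mod 9243); the smallest non-negative solution is x = 8530.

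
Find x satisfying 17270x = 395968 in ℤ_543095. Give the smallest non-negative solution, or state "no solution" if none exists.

no solution

gcd(17270, 543095):
543095 = 31·17270 + 7725
17270 = 2·7725 + 1820
7725 = 4·1820 + 445
1820 = 4·445 + 40
445 = 11·40 + 5
40 = 8·5 + 0
gcd = 5, but 5 ∤ 395968, so the congruence has no solution.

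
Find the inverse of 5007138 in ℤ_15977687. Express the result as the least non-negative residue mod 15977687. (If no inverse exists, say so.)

1768088

Extended Euclidean algorithm:
15977687 = 3*5007138 + 956273
5007138 = 5*956273 + 225773
956273 = 4*225773 + 53181
225773 = 4*53181 + 13049
53181 = 4*13049 + 985
13049 = 13*985 + 244
985 = 4*244 + 9
244 = 27*9 + 1
9 = 9*1 + 0
The gcd is 1. Working backward:
1 = 244 − 27·9
1 = −27·985 + 109·244
1 = 109·13049 − 1444·985
1 = −1444·53181 + 5885·13049
1 = 5885·225773 − 24984·53181
1 = −24984·956273 + 105821·225773
1 = 105821·5007138 − 554089·956273
1 = −554089·15977687 + 1768088·5007138
So 5007138·1768088 ≡ 1 (mod 15977687).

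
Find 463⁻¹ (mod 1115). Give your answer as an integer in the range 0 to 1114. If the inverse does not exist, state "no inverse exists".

997

gcd(1115, 463) by repeated division:
1115 = 2*463 + 189
463 = 2*189 + 85
189 = 2*85 + 19
85 = 4*19 + 9
19 = 2*9 + 1
9 = 9*1 + 0
Since gcd(463, 1115) = 1, back-substitute to write 1 as a combination:
1 = 19 − 2·9
1 = −2·85 + 9·19
1 = 9·189 − 20·85
1 = −20·463 + 49·189
1 = 49·1115 − 118·463
So 463·(-118) ≡ 1 (mod 1115), and -118 ≡ 997 (mod 1115).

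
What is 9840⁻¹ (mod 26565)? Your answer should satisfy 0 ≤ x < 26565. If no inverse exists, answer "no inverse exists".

Compute gcd(9840, 26565):
26565 = 2·9840 + 6885
9840 = 1·6885 + 2955
6885 = 2·2955 + 975
2955 = 3·975 + 30
975 = 32·30 + 15
30 = 2·15 + 0
Since gcd = 15 > 1, 9840 is not a unit mod 26565.

no inverse exists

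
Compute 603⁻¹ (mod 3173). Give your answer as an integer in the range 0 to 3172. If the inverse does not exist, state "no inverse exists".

984

Apply the Euclidean algorithm to 3173 and 603:
3173 = 5*603 + 158
603 = 3*158 + 129
158 = 1*129 + 29
129 = 4*29 + 13
29 = 2*13 + 3
13 = 4*3 + 1
3 = 3*1 + 0
The gcd is 1. Working backward:
1 = 13 − 4·3
1 = −4·29 + 9·13
1 = 9·129 − 40·29
1 = −40·158 + 49·129
1 = 49·603 − 187·158
1 = −187·3173 + 984·603
So 603·984 ≡ 1 (mod 3173).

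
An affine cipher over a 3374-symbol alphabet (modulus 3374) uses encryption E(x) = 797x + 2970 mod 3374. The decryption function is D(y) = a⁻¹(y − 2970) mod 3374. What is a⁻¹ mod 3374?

Extended Euclidean algorithm:
3374 = 4·797 + 186
797 = 4·186 + 53
186 = 3·53 + 27
53 = 1·27 + 26
27 = 1·26 + 1
26 = 26·1 + 0
gcd = 1, so the inverse exists. Back-substitute:
1 = 27 − 26
1 = −53 + 2·27
1 = 2·186 − 7·53
1 = −7·797 + 30·186
1 = 30·3374 − 127·797
Thus 797·(-127) ≡ 1 (mod 3374); reducing, -127 mod 3374 = 3247.

3247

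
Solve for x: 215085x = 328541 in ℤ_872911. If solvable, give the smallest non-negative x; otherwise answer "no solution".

no solution

gcd(215085, 872911):
872911 = 4×215085 + 12571
215085 = 17×12571 + 1378
12571 = 9×1378 + 169
1378 = 8×169 + 26
169 = 6×26 + 13
26 = 2×13 + 0
gcd = 13, but 13 ∤ 328541, so the congruence has no solution.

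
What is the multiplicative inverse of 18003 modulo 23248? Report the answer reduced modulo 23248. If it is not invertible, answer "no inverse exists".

Extended Euclidean algorithm:
23248 = 1·18003 + 5245
18003 = 3·5245 + 2268
5245 = 2·2268 + 709
2268 = 3·709 + 141
709 = 5·141 + 4
141 = 35·4 + 1
4 = 4·1 + 0
The gcd is 1. Working backward:
1 = 141 − 35·4
1 = −35·709 + 176·141
1 = 176·2268 − 563·709
1 = −563·5245 + 1302·2268
1 = 1302·18003 − 4469·5245
1 = −4469·23248 + 5771·18003
So 18003·5771 ≡ 1 (mod 23248).

5771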